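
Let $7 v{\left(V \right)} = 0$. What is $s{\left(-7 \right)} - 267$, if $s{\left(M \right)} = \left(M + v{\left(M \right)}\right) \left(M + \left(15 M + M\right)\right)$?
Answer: $566$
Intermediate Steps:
$v{\left(V \right)} = 0$ ($v{\left(V \right)} = \frac{1}{7} \cdot 0 = 0$)
$s{\left(M \right)} = 17 M^{2}$ ($s{\left(M \right)} = \left(M + 0\right) \left(M + \left(15 M + M\right)\right) = M \left(M + 16 M\right) = M 17 M = 17 M^{2}$)
$s{\left(-7 \right)} - 267 = 17 \left(-7\right)^{2} - 267 = 17 \cdot 49 - 267 = 833 - 267 = 566$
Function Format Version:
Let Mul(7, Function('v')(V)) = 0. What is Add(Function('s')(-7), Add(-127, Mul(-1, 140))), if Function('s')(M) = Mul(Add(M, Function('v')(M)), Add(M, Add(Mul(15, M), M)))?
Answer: 566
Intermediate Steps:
Function('v')(V) = 0 (Function('v')(V) = Mul(Rational(1, 7), 0) = 0)
Function('s')(M) = Mul(17, Pow(M, 2)) (Function('s')(M) = Mul(Add(M, 0), Add(M, Add(Mul(15, M), M))) = Mul(M, Add(M, Mul(16, M))) = Mul(M, Mul(17, M)) = Mul(17, Pow(M, 2)))
Add(Function('s')(-7), Add(-127, Mul(-1, 140))) = Add(Mul(17, Pow(-7, 2)), Add(-127, Mul(-1, 140))) = Add(Mul(17, 49), Add(-127, -140)) = Add(833, -267) = 566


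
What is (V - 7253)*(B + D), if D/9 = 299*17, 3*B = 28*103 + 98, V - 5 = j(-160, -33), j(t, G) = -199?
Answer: -348080227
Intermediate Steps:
V = -194 (V = 5 - 199 = -194)
B = 994 (B = (28*103 + 98)/3 = (2884 + 98)/3 = (1/3)*2982 = 994)
D = 45747 (D = 9*(299*17) = 9*5083 = 45747)
(V - 7253)*(B + D) = (-194 - 7253)*(994 + 45747) = -7447*46741 = -348080227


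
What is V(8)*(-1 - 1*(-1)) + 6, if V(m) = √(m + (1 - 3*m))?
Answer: 6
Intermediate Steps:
V(m) = √(1 - 2*m)
V(8)*(-1 - 1*(-1)) + 6 = √(1 - 2*8)*(-1 - 1*(-1)) + 6 = √(1 - 16)*(-1 + 1) + 6 = √(-15)*0 + 6 = (I*√15)*0 + 6 = 0 + 6 = 6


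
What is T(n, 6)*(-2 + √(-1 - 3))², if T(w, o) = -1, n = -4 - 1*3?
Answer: 8*I ≈ 8.0*I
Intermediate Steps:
n = -7 (n = -4 - 3 = -7)
T(n, 6)*(-2 + √(-1 - 3))² = -(-2 + √(-1 - 3))² = -(-2 + √(-4))² = -(-2 + 2*I)²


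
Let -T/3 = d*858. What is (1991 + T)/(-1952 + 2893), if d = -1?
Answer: 4565/941 ≈ 4.8512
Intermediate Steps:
T = 2574 (T = -(-3)*858 = -3*(-858) = 2574)
(1991 + T)/(-1952 + 2893) = (1991 + 2574)/(-1952 + 2893) = 4565/941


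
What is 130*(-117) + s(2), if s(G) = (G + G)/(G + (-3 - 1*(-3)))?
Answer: -15208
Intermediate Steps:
s(G) = 2 (s(G) = (2*G)/(G + (-3 + 3)) = (2*G)/(G + 0) = (2*G)/G = 2)
130*(-117) + s(2) = 130*(-117) + 2 = -15210 + 2 = -15208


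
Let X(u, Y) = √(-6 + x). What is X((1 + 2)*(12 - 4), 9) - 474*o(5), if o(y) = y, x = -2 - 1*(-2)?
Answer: -2370 + I*√6 ≈ -2370.0 + 2.4495*I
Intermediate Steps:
x = 0 (x = -2 + 2 = 0)
X(u, Y) = I*√6 (X(u, Y) = √(-6 + 0) = √(-6) = I*√6)
X((1 + 2)*(12 - 4), 9) - 474*o(5) = I*√6 - 474*5 = I*√6 - 2370 = -2370 + I*√6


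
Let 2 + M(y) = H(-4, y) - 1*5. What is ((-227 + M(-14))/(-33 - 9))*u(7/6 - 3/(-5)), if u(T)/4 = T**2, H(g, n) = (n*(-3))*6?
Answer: -2809/525 ≈ -5.3505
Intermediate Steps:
H(g, n) = -18*n (H(g, n) = -3*n*6 = -18*n)
u(T) = 4*T**2
M(y) = -7 - 18*y (M(y) = -2 + (-18*y - 1*5) = -2 + (-18*y - 5) = -2 + (-5 - 18*y) = -7 - 18*y)
((-227 + M(-14))/(-33 - 9))*u(7/6 - 3/(-5)) = ((-227 + (-7 - 18*(-14)))/(-33 - 9))*(4*(7/6 - 3/(-5))**2) = ((-227 + (-7 + 252))/(-42))*(4*(7*(1/6) - 3*(-1/5))**2) = ((-227 + 245)*(-1/42))*(4*(7/6 + 3/5)**2) = (18*(-1/42))*(4*(53/30)**2) = -12*2809/(7*900) = -3/7*2809/225 = -2809/525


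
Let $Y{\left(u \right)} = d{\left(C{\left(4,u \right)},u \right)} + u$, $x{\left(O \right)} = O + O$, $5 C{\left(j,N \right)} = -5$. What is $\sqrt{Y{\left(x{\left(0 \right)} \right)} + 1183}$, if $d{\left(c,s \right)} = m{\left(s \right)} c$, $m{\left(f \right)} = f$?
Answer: $13 \sqrt{7} \approx 34.395$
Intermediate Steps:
$C{\left(j,N \right)} = -1$ ($C{\left(j,N \right)} = \frac{1}{5} \left(-5\right) = -1$)
$x{\left(O \right)} = 2 O$
$d{\left(c,s \right)} = c s$ ($d{\left(c,s \right)} = s c = c s$)
$Y{\left(u \right)} = 0$ ($Y{\left(u \right)} = - u + u = 0$)
$\sqrt{Y{\left(x{\left(0 \right)} \right)} + 1183} = \sqrt{0 + 1183} = \sqrt{1183} = 13 \sqrt{7}$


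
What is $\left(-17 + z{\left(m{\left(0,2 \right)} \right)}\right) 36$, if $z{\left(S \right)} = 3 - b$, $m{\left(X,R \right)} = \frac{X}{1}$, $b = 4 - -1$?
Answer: $-684$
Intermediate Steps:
$b = 5$ ($b = 4 + 1 = 5$)
$m{\left(X,R \right)} = X$ ($m{\left(X,R \right)} = X 1 = X$)
$z{\left(S \right)} = -2$ ($z{\left(S \right)} = 3 - 5 = -2$)
$\left(-17 + z{\left(m{\left(0,2 \right)} \right)}\right) 36 = \left(-17 - 2\right) 36 = \left(-19\right) 36 = -684$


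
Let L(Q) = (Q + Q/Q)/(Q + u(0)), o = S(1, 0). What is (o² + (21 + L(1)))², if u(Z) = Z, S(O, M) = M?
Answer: 529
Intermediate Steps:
o = 0
L(Q) = (1 + Q)/Q (L(Q) = (Q + Q/Q)/(Q + 0) = (Q + 1)/Q = (1 + Q)/Q)
(o² + (21 + L(1)))² = (0² + (21 + (1 + 1)/1))² = (0 + (21 + 1*2))² = (0 + (21 + 2))² = (0 + 23)² = 23² = 529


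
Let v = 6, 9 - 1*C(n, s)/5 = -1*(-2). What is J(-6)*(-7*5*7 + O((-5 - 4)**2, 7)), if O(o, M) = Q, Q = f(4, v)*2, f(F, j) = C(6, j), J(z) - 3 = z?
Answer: 525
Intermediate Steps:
C(n, s) = 35 (C(n, s) = 45 - (-5)*(-2) = 45 - 5*2 = 45 - 10 = 35)
J(z) = 3 + z
f(F, j) = 35
Q = 70 (Q = 35*2 = 70)
O(o, M) = 70
J(-6)*(-7*5*7 + O((-5 - 4)**2, 7)) = (3 - 6)*(-7*5*7 + 70) = -3*(-35*7 + 70) = -3*(-245 + 70) = -3*(-175) = 525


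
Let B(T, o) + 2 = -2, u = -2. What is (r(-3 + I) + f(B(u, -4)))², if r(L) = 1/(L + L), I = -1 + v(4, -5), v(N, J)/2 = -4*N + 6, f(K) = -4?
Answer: 37249/2304 ≈ 16.167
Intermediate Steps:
B(T, o) = -4 (B(T, o) = -2 - 2 = -4)
v(N, J) = 12 - 8*N (v(N, J) = 2*(-4*N + 6) = 2*(6 - 4*N) = 12 - 8*N)
I = -21 (I = -1 + (12 - 8*4) = -1 + (12 - 32) = -1 - 20 = -21)
r(L) = 1/(2*L)
(r(-3 + I) + f(B(u, -4)))² = (1/(2*(-3 - 21)) - 4)² = ((½)/(-24) - 4)² = ((½)*(-1/24) - 4)² = (-1/48 - 4)² = (-193/48)² = 37249/2304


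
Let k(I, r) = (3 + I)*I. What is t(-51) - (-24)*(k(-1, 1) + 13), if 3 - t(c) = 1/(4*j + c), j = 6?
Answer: 7210/27 ≈ 267.04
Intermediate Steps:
k(I, r) = I*(3 + I)
t(c) = 3 - 1/(24 + c) (t(c) = 3 - 1/(4*6 + c) = 3 - 1/(24 + c))
t(-51) - (-24)*(k(-1, 1) + 13) = (71 + 3*(-51))/(24 - 51) - (-24)*(-(3 - 1) + 13) = (71 - 153)/(-27) - (-24)*(-1*2 + 13) = -1/27*(-82) - (-24)*(-2 + 13) = 82/27 - (-24)*11 = 82/27 - 1*(-264) = 82/27 + 264 = 7210/27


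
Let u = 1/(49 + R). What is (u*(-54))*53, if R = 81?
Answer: -1431/65 ≈ -22.015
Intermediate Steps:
u = 1/130 (u = 1/(49 + 81) = 1/130 ≈ 0.0076923)
(u*(-54))*53 = ((1/130)*(-54))*53 = -27/65*53 = -1431/65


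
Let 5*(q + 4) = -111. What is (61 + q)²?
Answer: 30276/25 ≈ 1211.0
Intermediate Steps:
q = -131/5 (q = -4 + (⅕)*(-111) = -4 - 111/5 = -131/5 ≈ -26.200)
(61 + q)² = (61 - 131/5)² = (174/5)² = 30276/25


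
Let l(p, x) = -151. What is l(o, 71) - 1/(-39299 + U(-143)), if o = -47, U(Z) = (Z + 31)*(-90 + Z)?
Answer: -1993652/13203 ≈ -151.00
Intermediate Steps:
U(Z) = (-90 + Z)*(31 + Z) (U(Z) = (31 + Z)*(-90 + Z) = (-90 + Z)*(31 + Z))
l(o, 71) - 1/(-39299 + U(-143)) = -151 - 1/(-39299 + (-2790 + (-143)² - 59*(-143))) = -151 - 1/(-39299 + (-2790 + 20449 + 8437)) = -151 - 1/(-39299 + 26096) = -151 - 1/(-13203) = -151 - 1*(-1/13203) = -151 + 1/13203 = -1993652/13203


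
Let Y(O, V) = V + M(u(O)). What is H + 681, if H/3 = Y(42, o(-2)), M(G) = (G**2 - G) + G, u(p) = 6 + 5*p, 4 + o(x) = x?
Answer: 140631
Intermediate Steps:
o(x) = -4 + x
M(G) = G**2
Y(O, V) = V + (6 + 5*O)**2
H = 139950 (H = 3*((-4 - 2) + (6 + 5*42)**2) = 3*(-6 + (6 + 210)**2) = 3*(-6 + 216**2) = 3*(-6 + 46656) = 3*46650 = 139950)
H + 681 = 139950 + 681 = 140631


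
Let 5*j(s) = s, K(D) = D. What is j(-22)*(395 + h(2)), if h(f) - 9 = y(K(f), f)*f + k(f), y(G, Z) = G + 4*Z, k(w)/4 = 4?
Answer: -1936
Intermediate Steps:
j(s) = s/5
k(w) = 16 (k(w) = 4*4 = 16)
h(f) = 25 + 5*f² (h(f) = 9 + ((f + 4*f)*f + 16) = 9 + ((5*f)*f + 16) = 9 + (5*f² + 16) = 9 + (16 + 5*f²) = 25 + 5*f²)
j(-22)*(395 + h(2)) = ((⅕)*(-22))*(395 + (25 + 5*2²)) = -22*(395 + (25 + 5*4))/5 = -22*(395 + (25 + 20))/5 = -22*(395 + 45)/5 = -22/5*440 = -1936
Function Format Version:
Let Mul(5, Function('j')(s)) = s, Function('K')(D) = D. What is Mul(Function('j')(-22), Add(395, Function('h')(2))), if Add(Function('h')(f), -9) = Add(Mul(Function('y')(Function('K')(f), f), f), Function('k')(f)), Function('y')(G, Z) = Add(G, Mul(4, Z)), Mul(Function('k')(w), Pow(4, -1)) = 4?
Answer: -1936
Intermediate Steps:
Function('j')(s) = Mul(Rational(1, 5), s)
Function('k')(w) = 16 (Function('k')(w) = Mul(4, 4) = 16)
Function('h')(f) = Add(25, Mul(5, Pow(f, 2))) (Function('h')(f) = Add(9, Add(Mul(Add(f, Mul(4, f)), f), 16)) = Add(9, Add(Mul(Mul(5, f), f), 16)) = Add(9, Add(Mul(5, Pow(f, 2)), 16)) = Add(9, Add(16, Mul(5, Pow(f, 2)))) = Add(25, Mul(5, Pow(f, 2))))
Mul(Function('j')(-22), Add(395, Function('h')(2))) = Mul(Mul(Rational(1, 5), -22), Add(395, Add(25, Mul(5, Pow(2, 2))))) = Mul(Rational(-22, 5), Add(395, Add(25, Mul(5, 4)))) = Mul(Rational(-22, 5), Add(395, Add(25, 20))) = Mul(Rational(-22, 5), Add(395, 45)) = Mul(Rational(-22, 5), 440) = -1936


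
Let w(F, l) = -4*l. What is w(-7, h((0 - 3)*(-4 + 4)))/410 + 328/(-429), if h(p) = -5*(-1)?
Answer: -14306/17589 ≈ -0.81335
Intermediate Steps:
h(p) = 5
w(-7, h((0 - 3)*(-4 + 4)))/410 + 328/(-429) = -4*5/410 + 328/(-429) = -20*1/410 + 328*(-1/429) = -2/41 - 328/429 = -14306/17589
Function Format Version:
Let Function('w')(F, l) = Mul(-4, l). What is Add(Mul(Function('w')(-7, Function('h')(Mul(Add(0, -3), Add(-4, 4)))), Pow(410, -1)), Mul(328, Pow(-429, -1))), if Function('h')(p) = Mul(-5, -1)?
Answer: Rational(-14306, 17589) ≈ -0.81335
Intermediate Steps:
Function('h')(p) = 5
Add(Mul(Function('w')(-7, Function('h')(Mul(Add(0, -3), Add(-4, 4)))), Pow(410, -1)), Mul(328, Pow(-429, -1))) = Add(Mul(Mul(-4, 5), Pow(410, -1)), Mul(328, Pow(-429, -1))) = Add(Mul(-20, Rational(1, 410)), Mul(328, Rational(-1, 429))) = Add(Rational(-2, 41), Rational(-328, 429)) = Rational(-14306, 17589)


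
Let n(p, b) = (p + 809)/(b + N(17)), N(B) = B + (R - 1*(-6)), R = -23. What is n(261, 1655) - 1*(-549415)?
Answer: 181856579/331 ≈ 5.4942e+5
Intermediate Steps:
N(B) = -17 + B (N(B) = B + (-23 - 1*(-6)) = B + (-23 + 6) = B - 17 = -17 + B)
n(p, b) = (809 + p)/b (n(p, b) = (p + 809)/(b + (-17 + 17)) = (809 + p)/(b + 0) = (809 + p)/b)
n(261, 1655) - 1*(-549415) = (809 + 261)/1655 - 1*(-549415) = (1/1655)*1070 + 549415 = 214/331 + 549415 = 181856579/331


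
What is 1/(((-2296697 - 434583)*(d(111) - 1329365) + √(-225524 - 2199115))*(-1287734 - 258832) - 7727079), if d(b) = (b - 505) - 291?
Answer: I/(3*(-1872756856201783693*I + 515522*√2424639)) ≈ -1.7799e-19 + 7.6293e-29*I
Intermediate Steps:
d(b) = -796 + b (d(b) = (-505 + b) - 291 = -796 + b)
1/(((-2296697 - 434583)*(d(111) - 1329365) + √(-225524 - 2199115))*(-1287734 - 258832) - 7727079) = 1/(((-2296697 - 434583)*((-796 + 111) - 1329365) + √(-225524 - 2199115))*(-1287734 - 258832) - 7727079) = 1/((-2731280*(-685 - 1329365) + √(-2424639))*(-1546566) - 7727079) = 1/((-2731280*(-1330050) + I*√2424639)*(-1546566) - 7727079) = 1/((3632738964000 + I*√2424639)*(-1546566) - 7727079) = 1/((-5618270568597624000 - 1546566*I*√2424639) - 7727079) = 1/(-5618270568605351079 - 1546566*I*√2424639)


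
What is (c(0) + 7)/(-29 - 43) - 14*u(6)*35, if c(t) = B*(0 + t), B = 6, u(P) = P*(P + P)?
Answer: -2540167/72 ≈ -35280.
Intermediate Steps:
u(P) = 2*P² (u(P) = P*(2*P) = 2*P²)
c(t) = 6*t (c(t) = 6*(0 + t) = 6*t)
(c(0) + 7)/(-29 - 43) - 14*u(6)*35 = (6*0 + 7)/(-29 - 43) - 28*6²*35 = (0 + 7)/(-72) - 28*36*35 = 7*(-1/72) - 14*72*35 = -7/72 - 1008*35 = -7/72 - 35280 = -2540167/72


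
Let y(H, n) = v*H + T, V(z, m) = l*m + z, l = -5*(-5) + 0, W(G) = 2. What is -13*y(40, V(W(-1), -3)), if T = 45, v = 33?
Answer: -17745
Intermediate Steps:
l = 25 (l = 25 + 0 = 25)
V(z, m) = z + 25*m (V(z, m) = 25*m + z = z + 25*m)
y(H, n) = 45 + 33*H (y(H, n) = 33*H + 45 = 45 + 33*H)
-13*y(40, V(W(-1), -3)) = -13*(45 + 33*40) = -13*(45 + 1320) = -13*1365 = -17745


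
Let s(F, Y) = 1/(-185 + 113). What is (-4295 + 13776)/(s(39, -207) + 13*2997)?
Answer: 682632/2805191 ≈ 0.24335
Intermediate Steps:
s(F, Y) = -1/72 (s(F, Y) = 1/(-72) = -1/72)
(-4295 + 13776)/(s(39, -207) + 13*2997) = (-4295 + 13776)/(-1/72 + 13*2997) = 9481/(-1/72 + 38961) = 9481/(2805191/72) = 9481*(72/2805191) = 682632/2805191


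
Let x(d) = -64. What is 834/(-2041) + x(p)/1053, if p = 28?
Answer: -77602/165321 ≈ -0.46940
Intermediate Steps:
834/(-2041) + x(p)/1053 = 834/(-2041) - 64/1053 = 834*(-1/2041) - 64*1/1053 = -834/2041 - 64/1053 = -77602/165321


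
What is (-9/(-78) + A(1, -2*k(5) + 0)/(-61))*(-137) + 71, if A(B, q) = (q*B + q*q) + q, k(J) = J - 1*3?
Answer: 116031/1586 ≈ 73.160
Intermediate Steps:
k(J) = -3 + J (k(J) = J - 3 = -3 + J)
A(B, q) = q + q**2 + B*q (A(B, q) = (B*q + q**2) + q = (q**2 + B*q) + q = q + q**2 + B*q)
(-9/(-78) + A(1, -2*k(5) + 0)/(-61))*(-137) + 71 = (-9/(-78) + ((-2*(-3 + 5) + 0)*(1 + 1 + (-2*(-3 + 5) + 0)))/(-61))*(-137) + 71 = (-9*(-1/78) + ((-2*2 + 0)*(1 + 1 + (-2*2 + 0)))*(-1/61))*(-137) + 71 = (3/26 + ((-4 + 0)*(1 + 1 + (-4 + 0)))*(-1/61))*(-137) + 71 = (3/26 - 4*(1 + 1 - 4)*(-1/61))*(-137) + 71 = (3/26 - 4*(-2)*(-1/61))*(-137) + 71 = (3/26 + 8*(-1/61))*(-137) + 71 = (3/26 - 8/61)*(-137) + 71 = -25/1586*(-137) + 71 = 3425/1586 + 71 = 116031/1586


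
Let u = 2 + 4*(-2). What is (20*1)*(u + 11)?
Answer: 100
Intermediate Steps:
u = -6 (u = 2 - 8 = -6)
(20*1)*(u + 11) = (20*1)*(-6 + 11) = 20*5 = 100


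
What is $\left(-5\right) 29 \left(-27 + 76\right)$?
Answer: $-7105$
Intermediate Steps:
$\left(-5\right) 29 \left(-27 + 76\right) = \left(-145\right) 49 = -7105$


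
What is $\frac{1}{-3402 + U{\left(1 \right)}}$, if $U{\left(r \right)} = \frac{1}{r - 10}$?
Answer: $- \frac{9}{30619} \approx -0.00029394$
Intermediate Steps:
$U{\left(r \right)} = \frac{1}{-10 + r}$
$\frac{1}{-3402 + U{\left(1 \right)}} = \frac{1}{-3402 + \frac{1}{-10 + 1}} = \frac{1}{-3402 + \frac{1}{-9}} = \frac{1}{-3402 - \frac{1}{9}} = \frac{1}{- \frac{30619}{9}} = - \frac{9}{30619}$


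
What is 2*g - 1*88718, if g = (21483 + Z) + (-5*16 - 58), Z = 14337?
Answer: -17354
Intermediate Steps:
g = 35682 (g = (21483 + 14337) + (-5*16 - 58) = 35820 + (-80 - 58) = 35820 - 138 = 35682)
2*g - 1*88718 = 2*35682 - 1*88718 = 71364 - 88718 = -17354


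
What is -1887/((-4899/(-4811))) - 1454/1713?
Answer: -5186116229/2797329 ≈ -1854.0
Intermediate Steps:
-1887/((-4899/(-4811))) - 1454/1713 = -1887/((-4899*(-1/4811))) - 1454*1/1713 = -1887/4899/4811 - 1454/1713 = -1887*4811/4899 - 1454/1713 = -3026119/1633 - 1454/1713 = -5186116229/2797329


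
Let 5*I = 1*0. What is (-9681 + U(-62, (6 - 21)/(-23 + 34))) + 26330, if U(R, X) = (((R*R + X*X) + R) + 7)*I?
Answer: 16649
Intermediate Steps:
I = 0 (I = (1*0)/5 = (⅕)*0 = 0)
U(R, X) = 0 (U(R, X) = (((R*R + X*X) + R) + 7)*0 = (((R² + X²) + R) + 7)*0 = ((R + R² + X²) + 7)*0 = (7 + R + R² + X²)*0 = 0)
(-9681 + U(-62, (6 - 21)/(-23 + 34))) + 26330 = (-9681 + 0) + 26330 = -9681 + 26330 = 16649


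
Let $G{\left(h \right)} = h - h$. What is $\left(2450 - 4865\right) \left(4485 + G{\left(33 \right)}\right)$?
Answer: $-10831275$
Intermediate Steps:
$G{\left(h \right)} = 0$
$\left(2450 - 4865\right) \left(4485 + G{\left(33 \right)}\right) = \left(2450 - 4865\right) \left(4485 + 0\right) = \left(-2415\right) 4485 = -10831275$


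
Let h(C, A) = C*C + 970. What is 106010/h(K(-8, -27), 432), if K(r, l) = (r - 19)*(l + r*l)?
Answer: 106010/26041579 ≈ 0.0040708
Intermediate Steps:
K(r, l) = (-19 + r)*(l + l*r)
h(C, A) = 970 + C² (h(C, A) = C² + 970 = 970 + C²)
106010/h(K(-8, -27), 432) = 106010/(970 + (-27*(-19 + (-8)² - 18*(-8)))²) = 106010/(970 + (-27*(-19 + 64 + 144))²) = 106010/(970 + (-27*189)²) = 106010/(970 + (-5103)²) = 106010/(970 + 26040609) = 106010/26041579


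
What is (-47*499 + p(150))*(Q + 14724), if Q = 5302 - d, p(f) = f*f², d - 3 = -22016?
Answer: 140895684333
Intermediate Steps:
d = -22013 (d = 3 - 22016 = -22013)
p(f) = f³
Q = 27315 (Q = 5302 - 1*(-22013) = 5302 + 22013 = 27315)
(-47*499 + p(150))*(Q + 14724) = (-47*499 + 150³)*(27315 + 14724) = (-23453 + 3375000)*42039 = 3351547*42039 = 140895684333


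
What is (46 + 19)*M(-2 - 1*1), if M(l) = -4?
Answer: -260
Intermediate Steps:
(46 + 19)*M(-2 - 1*1) = (46 + 19)*(-4) = 65*(-4) = -260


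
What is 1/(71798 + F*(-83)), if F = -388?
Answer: 1/104002 ≈ 9.6152e-6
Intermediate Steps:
1/(71798 + F*(-83)) = 1/(71798 - 388*(-83)) = 1/(71798 + 32204) = 1/104002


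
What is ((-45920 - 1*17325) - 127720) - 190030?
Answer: -380995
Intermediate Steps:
((-45920 - 1*17325) - 127720) - 190030 = ((-45920 - 17325) - 127720) - 190030 = (-63245 - 127720) - 190030 = -190965 - 190030 = -380995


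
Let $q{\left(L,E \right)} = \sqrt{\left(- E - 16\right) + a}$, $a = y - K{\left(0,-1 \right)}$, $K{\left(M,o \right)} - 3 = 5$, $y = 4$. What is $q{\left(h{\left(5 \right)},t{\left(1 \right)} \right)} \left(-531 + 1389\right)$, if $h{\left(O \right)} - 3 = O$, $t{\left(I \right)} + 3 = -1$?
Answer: $3432 i \approx 3432.0 i$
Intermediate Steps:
$K{\left(M,o \right)} = 8$ ($K{\left(M,o \right)} = 3 + 5 = 8$)
$t{\left(I \right)} = -4$ ($t{\left(I \right)} = -3 - 1 = -4$)
$h{\left(O \right)} = 3 + O$
$a = -4$ ($a = 4 - 8 = -4$)
$q{\left(L,E \right)} = \sqrt{-20 - E}$ ($q{\left(L,E \right)} = \sqrt{\left(- E - 16\right) - 4} = \sqrt{\left(-16 - E\right) - 4} = \sqrt{-20 - E}$)
$q{\left(h{\left(5 \right)},t{\left(1 \right)} \right)} \left(-531 + 1389\right) = \sqrt{-20 - -4} \left(-531 + 1389\right) = \sqrt{-20 + 4} \cdot 858 = \sqrt{-16} \cdot 858 = 4 i 858 = 3432 i$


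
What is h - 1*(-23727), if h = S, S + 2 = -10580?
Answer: 13145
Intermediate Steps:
S = -10582 (S = -2 - 10580 = -10582)
h = -10582
h - 1*(-23727) = -10582 - 1*(-23727) = -10582 + 23727 = 13145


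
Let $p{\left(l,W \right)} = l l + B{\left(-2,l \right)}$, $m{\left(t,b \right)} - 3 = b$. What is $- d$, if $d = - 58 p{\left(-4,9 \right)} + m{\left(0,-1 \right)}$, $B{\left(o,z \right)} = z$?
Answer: $694$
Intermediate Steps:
$m{\left(t,b \right)} = 3 + b$
$p{\left(l,W \right)} = l + l^{2}$ ($p{\left(l,W \right)} = l l + l = l^{2} + l = l + l^{2}$)
$d = -694$ ($d = - 58 \left(- 4 \left(1 - 4\right)\right) + \left(3 - 1\right) = - 58 \left(\left(-4\right) \left(-3\right)\right) + 2 = \left(-58\right) 12 + 2 = -696 + 2 = -694$)
$- d = \left(-1\right) \left(-694\right) = 694$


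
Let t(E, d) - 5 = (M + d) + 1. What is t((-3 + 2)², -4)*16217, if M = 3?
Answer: 81085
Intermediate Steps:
t(E, d) = 9 + d (t(E, d) = 5 + ((3 + d) + 1) = 5 + (4 + d) = 9 + d)
t((-3 + 2)², -4)*16217 = (9 - 4)*16217 = 5*16217 = 81085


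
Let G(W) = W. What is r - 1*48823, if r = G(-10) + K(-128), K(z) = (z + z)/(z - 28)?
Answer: -1904423/39 ≈ -48831.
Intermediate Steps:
K(z) = 2*z/(-28 + z) (K(z) = (2*z)/(-28 + z) = 2*z/(-28 + z))
r = -326/39 (r = -10 + 2*(-128)/(-28 - 128) = -10 + 2*(-128)/(-156) = -10 + 2*(-128)*(-1/156) = -10 + 64/39 = -326/39 ≈ -8.3590)
r - 1*48823 = -326/39 - 1*48823 = -326/39 - 48823 = -1904423/39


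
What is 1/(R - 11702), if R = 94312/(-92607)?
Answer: -92607/1083781426 ≈ -8.5448e-5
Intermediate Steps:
R = -94312/92607 (R = 94312*(-1/92607) = -94312/92607 ≈ -1.0184)
1/(R - 11702) = 1/(-94312/92607 - 11702) = 1/(-1083781426/92607) = -92607/1083781426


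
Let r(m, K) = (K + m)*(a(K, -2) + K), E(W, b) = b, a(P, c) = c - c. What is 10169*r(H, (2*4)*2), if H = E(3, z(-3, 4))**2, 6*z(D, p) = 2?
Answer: 23592080/9 ≈ 2.6213e+6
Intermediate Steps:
a(P, c) = 0
z(D, p) = 1/3 (z(D, p) = (1/6)*2 = 1/3)
H = 1/9 (H = (1/3)**2 = 1/9 ≈ 0.11111)
r(m, K) = K*(K + m) (r(m, K) = (K + m)*(0 + K) = (K + m)*K = K*(K + m))
10169*r(H, (2*4)*2) = 10169*(((2*4)*2)*((2*4)*2 + 1/9)) = 10169*((8*2)*(8*2 + 1/9)) = 10169*(16*(16 + 1/9)) = 10169*(16*(145/9)) = 10169*(2320/9) = 23592080/9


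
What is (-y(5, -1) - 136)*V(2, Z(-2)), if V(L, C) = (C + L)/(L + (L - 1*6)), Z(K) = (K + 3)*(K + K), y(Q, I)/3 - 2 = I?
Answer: -139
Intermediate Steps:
y(Q, I) = 6 + 3*I
Z(K) = 2*K*(3 + K) (Z(K) = (3 + K)*(2*K) = 2*K*(3 + K))
V(L, C) = (C + L)/(-6 + 2*L) (V(L, C) = (C + L)/(L + (L - 6)) = (C + L)/(L + (-6 + L)) = (C + L)/(-6 + 2*L))
(-y(5, -1) - 136)*V(2, Z(-2)) = (-(6 + 3*(-1)) - 136)*((2*(-2)*(3 - 2) + 2)/(2*(-3 + 2))) = (-(6 - 3) - 136)*((½)*(2*(-2)*1 + 2)/(-1)) = (-1*3 - 136)*((½)*(-1)*(-4 + 2)) = (-3 - 136)*((½)*(-1)*(-2)) = -139*1 = -139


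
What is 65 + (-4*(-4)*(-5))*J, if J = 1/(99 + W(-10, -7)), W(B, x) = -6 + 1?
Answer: 3015/47 ≈ 64.149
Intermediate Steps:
W(B, x) = -5
J = 1/94 (J = 1/(99 - 5) = 1/94 ≈ 0.010638)
65 + (-4*(-4)*(-5))*J = 65 + (-4*(-4)*(-5))*(1/94) = 65 + (16*(-5))*(1/94) = 65 - 80*1/94 = 65 - 40/47 = 3015/47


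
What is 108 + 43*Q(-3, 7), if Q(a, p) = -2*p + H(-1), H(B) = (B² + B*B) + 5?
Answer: -193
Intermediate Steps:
H(B) = 5 + 2*B² (H(B) = (B² + B²) + 5 = 2*B² + 5 = 5 + 2*B²)
Q(a, p) = 7 - 2*p (Q(a, p) = -2*p + (5 + 2*(-1)²) = -2*p + (5 + 2*1) = -2*p + (5 + 2) = -2*p + 7 = 7 - 2*p)
108 + 43*Q(-3, 7) = 108 + 43*(7 - 2*7) = 108 + 43*(7 - 14) = 108 + 43*(-7) = 108 - 301 = -193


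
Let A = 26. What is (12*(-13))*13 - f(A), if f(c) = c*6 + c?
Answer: -2210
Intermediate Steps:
f(c) = 7*c (f(c) = 6*c + c = 7*c)
(12*(-13))*13 - f(A) = (12*(-13))*13 - 7*26 = -156*13 - 1*182 = -2028 - 182 = -2210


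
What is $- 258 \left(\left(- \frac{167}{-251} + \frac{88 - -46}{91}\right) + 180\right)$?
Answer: $- \frac{1073334438}{22841} \approx -46992.0$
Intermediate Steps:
$- 258 \left(\left(- \frac{167}{-251} + \frac{88 - -46}{91}\right) + 180\right) = - 258 \left(\left(\left(-167\right) \left(- \frac{1}{251}\right) + \left(88 + 46\right) \frac{1}{91}\right) + 180\right) = - 258 \left(\left(\frac{167}{251} + 134 \cdot \frac{1}{91}\right) + 180\right) = - 258 \left(\left(\frac{167}{251} + \frac{134}{91}\right) + 180\right) = - 258 \left(\frac{48831}{22841} + 180\right) = \left(-258\right) \frac{4160211}{22841} = - \frac{1073334438}{22841}$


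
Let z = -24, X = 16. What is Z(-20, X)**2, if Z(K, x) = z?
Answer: 576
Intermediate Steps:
Z(K, x) = -24
Z(-20, X)**2 = (-24)**2 = 576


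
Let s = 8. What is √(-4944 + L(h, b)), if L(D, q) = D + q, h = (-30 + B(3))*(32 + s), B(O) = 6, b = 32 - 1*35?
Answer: I*√5907 ≈ 76.857*I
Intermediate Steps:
b = -3 (b = 32 - 35 = -3)
h = -960 (h = (-30 + 6)*(32 + 8) = -24*40 = -960)
√(-4944 + L(h, b)) = √(-4944 + (-960 - 3)) = √(-4944 - 963) = √(-5907) = I*√5907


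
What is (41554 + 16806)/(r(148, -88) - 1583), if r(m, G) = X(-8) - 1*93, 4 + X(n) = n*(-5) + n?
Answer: -7295/206 ≈ -35.413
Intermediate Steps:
X(n) = -4 - 4*n (X(n) = -4 + (n*(-5) + n) = -4 + (-5*n + n) = -4 - 4*n)
r(m, G) = -65 (r(m, G) = (-4 - 4*(-8)) - 1*93 = (-4 + 32) - 93 = 28 - 93 = -65)
(41554 + 16806)/(r(148, -88) - 1583) = (41554 + 16806)/(-65 - 1583) = 58360/(-1648) = 58360*(-1/1648) = -7295/206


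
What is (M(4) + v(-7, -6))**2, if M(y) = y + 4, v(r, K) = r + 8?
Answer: 81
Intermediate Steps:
v(r, K) = 8 + r
M(y) = 4 + y
(M(4) + v(-7, -6))**2 = ((4 + 4) + (8 - 7))**2 = (8 + 1)**2 = 9**2 = 81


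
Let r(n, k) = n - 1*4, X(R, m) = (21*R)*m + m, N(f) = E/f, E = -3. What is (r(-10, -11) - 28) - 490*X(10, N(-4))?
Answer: -155169/2 ≈ -77585.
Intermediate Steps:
N(f) = -3/f
X(R, m) = m + 21*R*m (X(R, m) = 21*R*m + m = m + 21*R*m)
r(n, k) = -4 + n (r(n, k) = n - 4 = -4 + n)
(r(-10, -11) - 28) - 490*X(10, N(-4)) = ((-4 - 10) - 28) - 490*(-3/(-4))*(1 + 21*10) = (-14 - 28) - 490*(-3*(-1/4))*(1 + 210) = -42 - 735*211/2 = -42 - 490*633/4 = -42 - 155085/2 = -155169/2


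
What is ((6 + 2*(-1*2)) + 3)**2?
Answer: 25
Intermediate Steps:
((6 + 2*(-1*2)) + 3)**2 = ((6 + 2*(-2)) + 3)**2 = ((6 - 4) + 3)**2 = (2 + 3)**2 = 5**2 = 25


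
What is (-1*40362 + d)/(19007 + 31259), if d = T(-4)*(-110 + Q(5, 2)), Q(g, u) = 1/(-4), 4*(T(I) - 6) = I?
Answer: -163653/201064 ≈ -0.81394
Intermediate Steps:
T(I) = 6 + I/4
Q(g, u) = -¼
d = -2205/4 (d = (6 + (¼)*(-4))*(-110 - ¼) = (6 - 1)*(-441/4) = 5*(-441/4) = -2205/4 ≈ -551.25)
(-1*40362 + d)/(19007 + 31259) = (-1*40362 - 2205/4)/(19007 + 31259) = (-40362 - 2205/4)/50266 = -163653/4*1/50266 = -163653/201064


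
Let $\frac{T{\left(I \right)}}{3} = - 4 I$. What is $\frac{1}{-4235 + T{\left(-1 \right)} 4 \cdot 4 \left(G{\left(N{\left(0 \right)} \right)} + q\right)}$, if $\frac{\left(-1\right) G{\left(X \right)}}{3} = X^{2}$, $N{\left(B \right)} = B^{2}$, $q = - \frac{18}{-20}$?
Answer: $- \frac{5}{20311} \approx -0.00024617$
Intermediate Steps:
$T{\left(I \right)} = - 12 I$ ($T{\left(I \right)} = 3 \left(- 4 I\right) = - 12 I$)
$q = \frac{9}{10}$ ($q = \left(-18\right) \left(- \frac{1}{20}\right) = \frac{9}{10} \approx 0.9$)
$G{\left(X \right)} = - 3 X^{2}$
$\frac{1}{-4235 + T{\left(-1 \right)} 4 \cdot 4 \left(G{\left(N{\left(0 \right)} \right)} + q\right)} = \frac{1}{-4235 + \left(-12\right) \left(-1\right) 4 \cdot 4 \left(- 3 \left(0^{2}\right)^{2} + \frac{9}{10}\right)} = \frac{1}{-4235 + 12 \cdot 4 \cdot 4 \left(- 3 \cdot 0^{2} + \frac{9}{10}\right)} = \frac{1}{-4235 + 48 \cdot 4 \left(\left(-3\right) 0 + \frac{9}{10}\right)} = \frac{1}{-4235 + 192 \left(0 + \frac{9}{10}\right)} = \frac{1}{-4235 + 192 \cdot \frac{9}{10}} = \frac{1}{-4235 + \frac{864}{5}} = \frac{1}{- \frac{20311}{5}} = - \frac{5}{20311}$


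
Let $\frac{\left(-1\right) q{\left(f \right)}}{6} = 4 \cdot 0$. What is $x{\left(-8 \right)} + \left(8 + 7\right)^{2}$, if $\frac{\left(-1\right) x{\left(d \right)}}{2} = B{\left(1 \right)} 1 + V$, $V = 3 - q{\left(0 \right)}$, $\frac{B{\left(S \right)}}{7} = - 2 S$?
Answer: $247$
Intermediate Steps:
$q{\left(f \right)} = 0$ ($q{\left(f \right)} = - 6 \cdot 4 \cdot 0 = \left(-6\right) 0 = 0$)
$B{\left(S \right)} = - 14 S$ ($B{\left(S \right)} = 7 \left(- 2 S\right) = - 14 S$)
$V = 3$ ($V = 3 - 0 = 3 + 0 = 3$)
$x{\left(d \right)} = 22$ ($x{\left(d \right)} = - 2 \left(\left(-14\right) 1 \cdot 1 + 3\right) = - 2 \left(\left(-14\right) 1 + 3\right) = - 2 \left(-14 + 3\right) = \left(-2\right) \left(-11\right) = 22$)
$x{\left(-8 \right)} + \left(8 + 7\right)^{2} = 22 + \left(8 + 7\right)^{2} = 22 + 15^{2} = 22 + 225 = 247$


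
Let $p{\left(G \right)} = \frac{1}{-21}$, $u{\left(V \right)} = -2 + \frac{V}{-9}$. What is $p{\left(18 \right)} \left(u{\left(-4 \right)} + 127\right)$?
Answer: $- \frac{1129}{189} \approx -5.9735$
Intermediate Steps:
$u{\left(V \right)} = -2 - \frac{V}{9}$ ($u{\left(V \right)} = -2 + V \left(- \frac{1}{9}\right) = -2 - \frac{V}{9}$)
$p{\left(G \right)} = - \frac{1}{21}$
$p{\left(18 \right)} \left(u{\left(-4 \right)} + 127\right) = - \frac{\left(-2 - - \frac{4}{9}\right) + 127}{21} = - \frac{\left(-2 + \frac{4}{9}\right) + 127}{21} = - \frac{- \frac{14}{9} + 127}{21} = \left(- \frac{1}{21}\right) \frac{1129}{9} = - \frac{1129}{189}$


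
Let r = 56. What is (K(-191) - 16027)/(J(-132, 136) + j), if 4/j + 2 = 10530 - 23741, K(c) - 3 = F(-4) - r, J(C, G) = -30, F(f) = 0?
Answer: 106232520/198197 ≈ 535.99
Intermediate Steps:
K(c) = -53 (K(c) = 3 + (0 - 1*56) = 3 + (0 - 56) = 3 - 56 = -53)
j = -4/13213 (j = 4/(-2 + (10530 - 23741)) = 4/(-2 - 13211) = 4/(-13213) = 4*(-1/13213) = -4/13213 ≈ -0.00030273)
(K(-191) - 16027)/(J(-132, 136) + j) = (-53 - 16027)/(-30 - 4/13213) = -16080/(-396394/13213) = -16080*(-13213/396394) = 106232520/198197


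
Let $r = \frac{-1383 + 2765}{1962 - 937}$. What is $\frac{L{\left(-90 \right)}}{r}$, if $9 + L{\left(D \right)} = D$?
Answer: $- \frac{101475}{1382} \approx -73.426$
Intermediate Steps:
$L{\left(D \right)} = -9 + D$
$r = \frac{1382}{1025} \approx 1.3483$
$\frac{L{\left(-90 \right)}}{r} = \frac{-9 - 90}{\frac{1382}{1025}} = \left(-99\right) \frac{1025}{1382} = - \frac{101475}{1382}$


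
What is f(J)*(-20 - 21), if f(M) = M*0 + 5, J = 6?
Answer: -205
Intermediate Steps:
f(M) = 5 (f(M) = 0 + 5 = 5)
f(J)*(-20 - 21) = 5*(-20 - 21) = 5*(-41) = -205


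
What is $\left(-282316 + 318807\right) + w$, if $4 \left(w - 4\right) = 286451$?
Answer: $\frac{432431}{4} \approx 1.0811 \cdot 10^{5}$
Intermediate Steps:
$w = \frac{286467}{4}$ ($w = 4 + \frac{1}{4} \cdot 286451 = 4 + \frac{286451}{4} = \frac{286467}{4} \approx 71617.0$)
$\left(-282316 + 318807\right) + w = \left(-282316 + 318807\right) + \frac{286467}{4} = 36491 + \frac{286467}{4} = \frac{432431}{4}$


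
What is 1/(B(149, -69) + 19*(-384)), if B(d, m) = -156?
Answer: -1/7452 ≈ -0.00013419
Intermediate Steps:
1/(B(149, -69) + 19*(-384)) = 1/(-156 + 19*(-384)) = 1/(-156 - 7296) = 1/(-7452) = -1/7452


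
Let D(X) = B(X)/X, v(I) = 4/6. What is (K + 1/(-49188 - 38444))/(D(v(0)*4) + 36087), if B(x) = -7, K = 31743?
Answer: 111268103/126485838 ≈ 0.87969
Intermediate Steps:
v(I) = ⅔ (v(I) = 4*(⅙) = ⅔)
D(X) = -7/X
(K + 1/(-49188 - 38444))/(D(v(0)*4) + 36087) = (31743 + 1/(-49188 - 38444))/(-7/((⅔)*4) + 36087) = (31743 + 1/(-87632))/(-7/8/3 + 36087) = (31743 - 1/87632)/(-7*3/8 + 36087) = 2781702575/(87632*(-21/8 + 36087)) = 2781702575/(87632*(288675/8)) = (2781702575/87632)*(8/288675) = 111268103/126485838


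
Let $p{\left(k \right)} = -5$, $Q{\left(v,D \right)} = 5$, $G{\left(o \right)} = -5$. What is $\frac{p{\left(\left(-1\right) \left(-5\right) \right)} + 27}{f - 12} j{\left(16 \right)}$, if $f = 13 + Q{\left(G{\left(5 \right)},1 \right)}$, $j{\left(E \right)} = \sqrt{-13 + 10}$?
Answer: $\frac{11 i \sqrt{3}}{3} \approx 6.3509 i$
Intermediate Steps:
$j{\left(E \right)} = i \sqrt{3}$ ($j{\left(E \right)} = \sqrt{-3} = i \sqrt{3}$)
$f = 18$ ($f = 13 + 5 = 18$)
$\frac{p{\left(\left(-1\right) \left(-5\right) \right)} + 27}{f - 12} j{\left(16 \right)} = \frac{-5 + 27}{18 - 12} i \sqrt{3} = \frac{22}{6} i \sqrt{3} = 22 \cdot \frac{1}{6} i \sqrt{3} = \frac{11 i \sqrt{3}}{3}$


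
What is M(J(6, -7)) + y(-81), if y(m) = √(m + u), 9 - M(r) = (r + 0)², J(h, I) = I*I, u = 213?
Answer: -2392 + 2*√33 ≈ -2380.5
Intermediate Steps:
J(h, I) = I²
M(r) = 9 - r² (M(r) = 9 - (r + 0)² = 9 - r²)
y(m) = √(213 + m) (y(m) = √(m + 213) = √(213 + m))
M(J(6, -7)) + y(-81) = (9 - ((-7)²)²) + √(213 - 81) = (9 - 1*49²) + √132 = (9 - 1*2401) + 2*√33 = (9 - 2401) + 2*√33 = -2392 + 2*√33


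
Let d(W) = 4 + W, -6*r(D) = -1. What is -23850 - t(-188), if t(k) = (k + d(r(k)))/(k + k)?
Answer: -53806703/2256 ≈ -23851.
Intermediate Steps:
r(D) = 1/6 (r(D) = -1/6*(-1) = 1/6)
t(k) = (25/6 + k)/(2*k) (t(k) = (k + (4 + 1/6))/(k + k) = (k + 25/6)/((2*k)) = (25/6 + k)*(1/(2*k)) = (25/6 + k)/(2*k))
-23850 - t(-188) = -23850 - (25 + 6*(-188))/(12*(-188)) = -23850 - (-1)*(25 - 1128)/(12*188) = -23850 - (-1)*(-1103)/(12*188) = -23850 - 1*1103/2256 = -23850 - 1103/2256 = -53806703/2256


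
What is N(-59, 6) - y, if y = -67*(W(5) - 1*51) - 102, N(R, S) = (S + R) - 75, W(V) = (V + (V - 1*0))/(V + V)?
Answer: -3376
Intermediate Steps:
W(V) = 1 (W(V) = (V + (V + 0))/((2*V)) = (V + V)*(1/(2*V)) = (2*V)*(1/(2*V)) = 1)
N(R, S) = -75 + R + S (N(R, S) = (R + S) - 75 = -75 + R + S)
y = 3248 (y = -67*(1 - 1*51) - 102 = -67*(1 - 51) - 102 = -67*(-50) - 102 = 3350 - 102 = 3248)
N(-59, 6) - y = (-75 - 59 + 6) - 1*3248 = -128 - 3248 = -3376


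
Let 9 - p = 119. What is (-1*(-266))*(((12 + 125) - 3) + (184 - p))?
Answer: 113848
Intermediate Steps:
p = -110 (p = 9 - 1*119 = 9 - 119 = -110)
(-1*(-266))*(((12 + 125) - 3) + (184 - p)) = (-1*(-266))*(((12 + 125) - 3) + (184 - 1*(-110))) = 266*((137 - 3) + (184 + 110)) = 266*(134 + 294) = 266*428 = 113848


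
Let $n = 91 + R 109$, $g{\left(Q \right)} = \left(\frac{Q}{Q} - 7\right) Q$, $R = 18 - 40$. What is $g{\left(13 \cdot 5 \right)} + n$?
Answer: $-2697$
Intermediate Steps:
$R = -22$ ($R = 18 - 40 = -22$)
$g{\left(Q \right)} = - 6 Q$ ($g{\left(Q \right)} = \left(1 - 7\right) Q = - 6 Q$)
$n = -2307$ ($n = 91 - 2398 = -2307$)
$g{\left(13 \cdot 5 \right)} + n = - 6 \cdot 13 \cdot 5 - 2307 = \left(-6\right) 65 - 2307 = -390 - 2307 = -2697$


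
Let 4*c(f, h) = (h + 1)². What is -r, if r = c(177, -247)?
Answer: -15129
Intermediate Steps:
c(f, h) = (1 + h)²/4 (c(f, h) = (h + 1)²/4 = (1 + h)²/4)
r = 15129 (r = (1 - 247)²/4 = (¼)*(-246)² = (¼)*60516 = 15129)
-r = -1*15129 = -15129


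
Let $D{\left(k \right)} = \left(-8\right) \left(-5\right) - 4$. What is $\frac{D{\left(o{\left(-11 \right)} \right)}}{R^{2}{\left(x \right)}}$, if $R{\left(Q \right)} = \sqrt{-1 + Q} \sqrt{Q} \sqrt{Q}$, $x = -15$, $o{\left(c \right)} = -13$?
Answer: $- \frac{1}{100} \approx -0.01$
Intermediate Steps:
$D{\left(k \right)} = 36$ ($D{\left(k \right)} = 40 - 4 = 36$)
$R{\left(Q \right)} = Q \sqrt{-1 + Q}$ ($R{\left(Q \right)} = \sqrt{Q} \sqrt{-1 + Q} \sqrt{Q} = Q \sqrt{-1 + Q}$)
$\frac{D{\left(o{\left(-11 \right)} \right)}}{R^{2}{\left(x \right)}} = \frac{36}{\left(- 15 \sqrt{-1 - 15}\right)^{2}} = \frac{36}{\left(- 15 \sqrt{-16}\right)^{2}} = \frac{36}{\left(- 15 \cdot 4 i\right)^{2}} = \frac{36}{\left(- 60 i\right)^{2}} = \frac{36}{-3600} = 36 \left(- \frac{1}{3600}\right) = - \frac{1}{100}$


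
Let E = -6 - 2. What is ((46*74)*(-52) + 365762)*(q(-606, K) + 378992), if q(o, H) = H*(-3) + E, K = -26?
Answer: 71549468748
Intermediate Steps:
E = -8
q(o, H) = -8 - 3*H (q(o, H) = H*(-3) - 8 = -3*H - 8 = -8 - 3*H)
((46*74)*(-52) + 365762)*(q(-606, K) + 378992) = ((46*74)*(-52) + 365762)*((-8 - 3*(-26)) + 378992) = (3404*(-52) + 365762)*((-8 + 78) + 378992) = (-177008 + 365762)*(70 + 378992) = 188754*379062 = 71549468748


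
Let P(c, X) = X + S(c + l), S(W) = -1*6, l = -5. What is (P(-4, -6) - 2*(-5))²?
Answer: 4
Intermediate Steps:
S(W) = -6
P(c, X) = -6 + X (P(c, X) = X - 6 = -6 + X)
(P(-4, -6) - 2*(-5))² = ((-6 - 6) - 2*(-5))² = (-12 + 10)² = (-2)² = 4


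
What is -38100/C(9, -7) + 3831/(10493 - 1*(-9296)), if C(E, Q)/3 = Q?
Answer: 5129533/2827 ≈ 1814.5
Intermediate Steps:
C(E, Q) = 3*Q
-38100/C(9, -7) + 3831/(10493 - 1*(-9296)) = -38100/(3*(-7)) + 3831/(10493 - 1*(-9296)) = -38100/(-21) + 3831/(10493 + 9296) = -38100*(-1/21) + 3831/19789 = 12700/7 + 3831*(1/19789) = 12700/7 + 3831/19789 = 5129533/2827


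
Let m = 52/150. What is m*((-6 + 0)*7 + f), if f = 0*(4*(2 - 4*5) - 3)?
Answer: -364/25 ≈ -14.560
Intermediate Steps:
m = 26/75 (m = 52*(1/150) = 26/75 ≈ 0.34667)
f = 0 (f = 0*(4*(2 - 20) - 3) = 0*(4*(-18) - 3) = 0*(-72 - 3) = 0*(-75) = 0)
m*((-6 + 0)*7 + f) = 26*((-6 + 0)*7 + 0)/75 = 26*(-6*7 + 0)/75 = 26*(-42 + 0)/75 = (26/75)*(-42) = -364/25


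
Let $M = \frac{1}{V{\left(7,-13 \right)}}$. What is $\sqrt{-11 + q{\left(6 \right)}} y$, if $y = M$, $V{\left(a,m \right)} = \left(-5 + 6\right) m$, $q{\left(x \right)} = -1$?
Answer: $- \frac{2 i \sqrt{3}}{13} \approx - 0.26647 i$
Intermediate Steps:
$V{\left(a,m \right)} = m$ ($V{\left(a,m \right)} = 1 m = m$)
$M = - \frac{1}{13}$ ($M = \frac{1}{-13} = - \frac{1}{13} \approx -0.076923$)
$y = - \frac{1}{13} \approx -0.076923$
$\sqrt{-11 + q{\left(6 \right)}} y = \sqrt{-11 - 1} \left(- \frac{1}{13}\right) = \sqrt{-12} \left(- \frac{1}{13}\right) = 2 i \sqrt{3} \left(- \frac{1}{13}\right) = - \frac{2 i \sqrt{3}}{13}$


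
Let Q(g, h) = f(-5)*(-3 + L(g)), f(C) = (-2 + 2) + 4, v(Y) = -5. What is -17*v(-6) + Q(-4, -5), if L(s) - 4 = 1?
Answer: 93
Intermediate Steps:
L(s) = 5 (L(s) = 4 + 1 = 5)
f(C) = 4 (f(C) = 0 + 4 = 4)
Q(g, h) = 8 (Q(g, h) = 4*(-3 + 5) = 4*2 = 8)
-17*v(-6) + Q(-4, -5) = -17*(-5) + 8 = 85 + 8 = 93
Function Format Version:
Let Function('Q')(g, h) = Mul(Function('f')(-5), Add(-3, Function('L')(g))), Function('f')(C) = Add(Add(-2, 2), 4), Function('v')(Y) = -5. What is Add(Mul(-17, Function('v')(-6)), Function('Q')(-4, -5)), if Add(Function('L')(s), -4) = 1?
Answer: 93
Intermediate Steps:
Function('L')(s) = 5 (Function('L')(s) = Add(4, 1) = 5)
Function('f')(C) = 4 (Function('f')(C) = Add(0, 4) = 4)
Function('Q')(g, h) = 8 (Function('Q')(g, h) = Mul(4, Add(-3, 5)) = Mul(4, 2) = 8)
Add(Mul(-17, Function('v')(-6)), Function('Q')(-4, -5)) = Add(Mul(-17, -5), 8) = Add(85, 8) = 93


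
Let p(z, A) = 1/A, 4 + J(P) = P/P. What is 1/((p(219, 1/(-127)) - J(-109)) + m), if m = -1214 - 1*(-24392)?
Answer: 1/23054 ≈ 4.3376e-5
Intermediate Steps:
J(P) = -3 (J(P) = -4 + P/P = -4 + 1 = -3)
m = 23178 (m = -1214 + 24392 = 23178)
1/((p(219, 1/(-127)) - J(-109)) + m) = 1/((1/(1/(-127)) - 1*(-3)) + 23178) = 1/((1/(-1/127) + 3) + 23178) = 1/((-127 + 3) + 23178) = 1/(-124 + 23178) = 1/23054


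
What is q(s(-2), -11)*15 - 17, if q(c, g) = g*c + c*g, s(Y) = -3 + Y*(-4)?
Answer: -1667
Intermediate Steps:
s(Y) = -3 - 4*Y
q(c, g) = 2*c*g (q(c, g) = c*g + c*g = 2*c*g)
q(s(-2), -11)*15 - 17 = (2*(-3 - 4*(-2))*(-11))*15 - 17 = (2*(-3 + 8)*(-11))*15 - 17 = (2*5*(-11))*15 - 17 = -110*15 - 17 = -1650 - 17 = -1667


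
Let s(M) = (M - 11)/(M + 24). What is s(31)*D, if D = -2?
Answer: -8/11 ≈ -0.72727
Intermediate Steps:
s(M) = (-11 + M)/(24 + M)
s(31)*D = ((-11 + 31)/(24 + 31))*(-2) = (20/55)*(-2) = ((1/55)*20)*(-2) = (4/11)*(-2) = -8/11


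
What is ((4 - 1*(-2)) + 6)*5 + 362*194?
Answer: 70288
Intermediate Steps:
((4 - 1*(-2)) + 6)*5 + 362*194 = ((4 + 2) + 6)*5 + 70228 = (6 + 6)*5 + 70228 = 12*5 + 70228 = 60 + 70228 = 70288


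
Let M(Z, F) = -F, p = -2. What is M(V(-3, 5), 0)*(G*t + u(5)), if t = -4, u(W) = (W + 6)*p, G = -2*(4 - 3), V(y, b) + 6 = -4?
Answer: 0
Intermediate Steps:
V(y, b) = -10 (V(y, b) = -6 - 4 = -10)
G = -2 (G = -2*1 = -2)
u(W) = -12 - 2*W (u(W) = (W + 6)*(-2) = (6 + W)*(-2) = -12 - 2*W)
M(V(-3, 5), 0)*(G*t + u(5)) = (-1*0)*(-2*(-4) + (-12 - 2*5)) = 0*(8 + (-12 - 10)) = 0*(8 - 22) = 0*(-14) = 0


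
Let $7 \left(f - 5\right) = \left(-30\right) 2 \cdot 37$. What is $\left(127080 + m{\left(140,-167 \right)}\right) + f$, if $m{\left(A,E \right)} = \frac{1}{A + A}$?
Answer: $\frac{35495001}{280} \approx 1.2677 \cdot 10^{5}$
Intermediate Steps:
$m{\left(A,E \right)} = \frac{1}{2 A}$
$f = - \frac{2185}{7}$ ($f = 5 + \frac{\left(-30\right) 2 \cdot 37}{7} = 5 + \frac{\left(-60\right) 37}{7} = 5 + \frac{1}{7} \left(-2220\right) = 5 - \frac{2220}{7} = - \frac{2185}{7} \approx -312.14$)
$\left(127080 + m{\left(140,-167 \right)}\right) + f = \left(127080 + \frac{1}{2 \cdot 140}\right) - \frac{2185}{7} = \left(127080 + \frac{1}{2} \cdot \frac{1}{140}\right) - \frac{2185}{7} = \left(127080 + \frac{1}{280}\right) - \frac{2185}{7} = \frac{35582401}{280} - \frac{2185}{7} = \frac{35495001}{280}$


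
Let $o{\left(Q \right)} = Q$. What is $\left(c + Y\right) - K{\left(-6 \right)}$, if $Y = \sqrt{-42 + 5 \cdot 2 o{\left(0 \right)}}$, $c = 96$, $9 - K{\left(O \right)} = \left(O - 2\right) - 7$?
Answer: $72 + i \sqrt{42} \approx 72.0 + 6.4807 i$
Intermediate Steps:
$K{\left(O \right)} = 18 - O$ ($K{\left(O \right)} = 9 - \left(\left(O - 2\right) - 7\right) = 9 - \left(\left(-2 + O\right) - 7\right) = 9 - \left(-9 + O\right) = 18 - O$)
$Y = i \sqrt{42}$ ($Y = \sqrt{-42 + 5 \cdot 2 \cdot 0} = \sqrt{-42 + 10 \cdot 0} = \sqrt{-42 + 0} = \sqrt{-42} = i \sqrt{42} \approx 6.4807 i$)
$\left(c + Y\right) - K{\left(-6 \right)} = \left(96 + i \sqrt{42}\right) - \left(18 - -6\right) = \left(96 + i \sqrt{42}\right) - \left(18 + 6\right) = \left(96 + i \sqrt{42}\right) - 24 = 72 + i \sqrt{42}$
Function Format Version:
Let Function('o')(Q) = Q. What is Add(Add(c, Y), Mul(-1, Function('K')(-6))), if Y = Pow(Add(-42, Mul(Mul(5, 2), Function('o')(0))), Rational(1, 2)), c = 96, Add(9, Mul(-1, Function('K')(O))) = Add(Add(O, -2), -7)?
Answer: Add(72, Mul(I, Pow(42, Rational(1, 2)))) ≈ Add(72.000, Mul(6.4807, I))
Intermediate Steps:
Function('K')(O) = Add(18, Mul(-1, O)) (Function('K')(O) = Add(9, Mul(-1, Add(Add(O, -2), -7))) = Add(9, Mul(-1, Add(Add(-2, O), -7))) = Add(9, Mul(-1, Add(-9, O))) = Add(9, Add(9, Mul(-1, O))) = Add(18, Mul(-1, O)))
Y = Mul(I, Pow(42, Rational(1, 2))) (Y = Pow(Add(-42, Mul(Mul(5, 2), 0)), Rational(1, 2)) = Pow(Add(-42, Mul(10, 0)), Rational(1, 2)) = Pow(Add(-42, 0), Rational(1, 2)) = Pow(-42, Rational(1, 2)) = Mul(I, Pow(42, Rational(1, 2))) ≈ Mul(6.4807, I))
Add(Add(c, Y), Mul(-1, Function('K')(-6))) = Add(Add(96, Mul(I, Pow(42, Rational(1, 2)))), Mul(-1, Add(18, Mul(-1, -6)))) = Add(Add(96, Mul(I, Pow(42, Rational(1, 2)))), Mul(-1, Add(18, 6))) = Add(Add(96, Mul(I, Pow(42, Rational(1, 2)))), Mul(-1, 24)) = Add(Add(96, Mul(I, Pow(42, Rational(1, 2)))), -24) = Add(72, Mul(I, Pow(42, Rational(1, 2))))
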